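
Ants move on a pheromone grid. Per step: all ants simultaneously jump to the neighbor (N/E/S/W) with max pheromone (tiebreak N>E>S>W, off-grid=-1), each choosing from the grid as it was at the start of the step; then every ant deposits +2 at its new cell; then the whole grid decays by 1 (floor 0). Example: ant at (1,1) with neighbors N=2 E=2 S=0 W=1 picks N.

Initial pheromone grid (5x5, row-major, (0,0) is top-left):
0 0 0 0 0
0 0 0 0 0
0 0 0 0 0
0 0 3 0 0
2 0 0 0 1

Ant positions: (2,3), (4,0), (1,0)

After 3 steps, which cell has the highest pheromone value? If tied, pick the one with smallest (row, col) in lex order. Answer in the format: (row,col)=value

Answer: (0,2)=1

Derivation:
Step 1: ant0:(2,3)->N->(1,3) | ant1:(4,0)->N->(3,0) | ant2:(1,0)->N->(0,0)
  grid max=2 at (3,2)
Step 2: ant0:(1,3)->N->(0,3) | ant1:(3,0)->S->(4,0) | ant2:(0,0)->E->(0,1)
  grid max=2 at (4,0)
Step 3: ant0:(0,3)->E->(0,4) | ant1:(4,0)->N->(3,0) | ant2:(0,1)->E->(0,2)
  grid max=1 at (0,2)
Final grid:
  0 0 1 0 1
  0 0 0 0 0
  0 0 0 0 0
  1 0 0 0 0
  1 0 0 0 0
Max pheromone 1 at (0,2)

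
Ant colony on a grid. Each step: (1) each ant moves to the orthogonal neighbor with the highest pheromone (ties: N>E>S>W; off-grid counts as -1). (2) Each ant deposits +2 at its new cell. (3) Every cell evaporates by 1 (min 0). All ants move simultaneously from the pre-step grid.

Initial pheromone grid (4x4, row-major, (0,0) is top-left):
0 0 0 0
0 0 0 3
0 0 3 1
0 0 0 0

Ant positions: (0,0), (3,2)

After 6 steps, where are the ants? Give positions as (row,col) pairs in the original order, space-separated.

Step 1: ant0:(0,0)->E->(0,1) | ant1:(3,2)->N->(2,2)
  grid max=4 at (2,2)
Step 2: ant0:(0,1)->E->(0,2) | ant1:(2,2)->N->(1,2)
  grid max=3 at (2,2)
Step 3: ant0:(0,2)->S->(1,2) | ant1:(1,2)->S->(2,2)
  grid max=4 at (2,2)
Step 4: ant0:(1,2)->S->(2,2) | ant1:(2,2)->N->(1,2)
  grid max=5 at (2,2)
Step 5: ant0:(2,2)->N->(1,2) | ant1:(1,2)->S->(2,2)
  grid max=6 at (2,2)
Step 6: ant0:(1,2)->S->(2,2) | ant1:(2,2)->N->(1,2)
  grid max=7 at (2,2)

(2,2) (1,2)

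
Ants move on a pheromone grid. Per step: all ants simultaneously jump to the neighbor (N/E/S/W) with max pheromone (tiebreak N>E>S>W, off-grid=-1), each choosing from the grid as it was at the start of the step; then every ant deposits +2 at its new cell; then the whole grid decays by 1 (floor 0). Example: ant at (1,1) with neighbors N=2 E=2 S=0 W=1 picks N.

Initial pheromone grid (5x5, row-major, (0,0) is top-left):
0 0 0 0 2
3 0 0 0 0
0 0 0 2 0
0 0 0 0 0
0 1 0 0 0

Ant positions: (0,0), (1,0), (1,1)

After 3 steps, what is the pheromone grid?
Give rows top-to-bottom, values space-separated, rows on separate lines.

After step 1: ants at (1,0),(0,0),(1,0)
  1 0 0 0 1
  6 0 0 0 0
  0 0 0 1 0
  0 0 0 0 0
  0 0 0 0 0
After step 2: ants at (0,0),(1,0),(0,0)
  4 0 0 0 0
  7 0 0 0 0
  0 0 0 0 0
  0 0 0 0 0
  0 0 0 0 0
After step 3: ants at (1,0),(0,0),(1,0)
  5 0 0 0 0
  10 0 0 0 0
  0 0 0 0 0
  0 0 0 0 0
  0 0 0 0 0

5 0 0 0 0
10 0 0 0 0
0 0 0 0 0
0 0 0 0 0
0 0 0 0 0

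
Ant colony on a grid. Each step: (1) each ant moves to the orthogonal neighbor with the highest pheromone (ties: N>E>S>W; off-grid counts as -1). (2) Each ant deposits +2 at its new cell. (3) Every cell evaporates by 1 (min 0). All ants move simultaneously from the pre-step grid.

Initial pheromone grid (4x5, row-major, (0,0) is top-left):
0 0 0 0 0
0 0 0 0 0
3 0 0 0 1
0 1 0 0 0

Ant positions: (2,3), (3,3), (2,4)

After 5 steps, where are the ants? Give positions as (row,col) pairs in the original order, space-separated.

Step 1: ant0:(2,3)->E->(2,4) | ant1:(3,3)->N->(2,3) | ant2:(2,4)->N->(1,4)
  grid max=2 at (2,0)
Step 2: ant0:(2,4)->N->(1,4) | ant1:(2,3)->E->(2,4) | ant2:(1,4)->S->(2,4)
  grid max=5 at (2,4)
Step 3: ant0:(1,4)->S->(2,4) | ant1:(2,4)->N->(1,4) | ant2:(2,4)->N->(1,4)
  grid max=6 at (2,4)
Step 4: ant0:(2,4)->N->(1,4) | ant1:(1,4)->S->(2,4) | ant2:(1,4)->S->(2,4)
  grid max=9 at (2,4)
Step 5: ant0:(1,4)->S->(2,4) | ant1:(2,4)->N->(1,4) | ant2:(2,4)->N->(1,4)
  grid max=10 at (2,4)

(2,4) (1,4) (1,4)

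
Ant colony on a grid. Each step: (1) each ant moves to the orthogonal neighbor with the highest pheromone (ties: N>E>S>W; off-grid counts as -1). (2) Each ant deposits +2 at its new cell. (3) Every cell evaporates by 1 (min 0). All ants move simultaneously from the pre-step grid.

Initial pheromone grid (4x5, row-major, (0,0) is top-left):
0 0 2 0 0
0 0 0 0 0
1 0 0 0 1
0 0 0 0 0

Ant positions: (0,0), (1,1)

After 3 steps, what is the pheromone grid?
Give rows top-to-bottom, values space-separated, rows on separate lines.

After step 1: ants at (0,1),(0,1)
  0 3 1 0 0
  0 0 0 0 0
  0 0 0 0 0
  0 0 0 0 0
After step 2: ants at (0,2),(0,2)
  0 2 4 0 0
  0 0 0 0 0
  0 0 0 0 0
  0 0 0 0 0
After step 3: ants at (0,1),(0,1)
  0 5 3 0 0
  0 0 0 0 0
  0 0 0 0 0
  0 0 0 0 0

0 5 3 0 0
0 0 0 0 0
0 0 0 0 0
0 0 0 0 0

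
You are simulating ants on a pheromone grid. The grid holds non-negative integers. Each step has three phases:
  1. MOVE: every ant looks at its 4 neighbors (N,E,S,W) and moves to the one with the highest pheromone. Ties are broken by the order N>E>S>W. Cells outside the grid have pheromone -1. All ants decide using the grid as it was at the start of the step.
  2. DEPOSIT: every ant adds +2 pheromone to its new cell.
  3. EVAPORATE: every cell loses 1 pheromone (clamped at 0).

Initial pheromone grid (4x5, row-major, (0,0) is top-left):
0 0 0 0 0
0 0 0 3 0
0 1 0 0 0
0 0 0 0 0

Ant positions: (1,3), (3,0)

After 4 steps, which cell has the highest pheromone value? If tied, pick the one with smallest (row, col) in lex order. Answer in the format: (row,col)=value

Step 1: ant0:(1,3)->N->(0,3) | ant1:(3,0)->N->(2,0)
  grid max=2 at (1,3)
Step 2: ant0:(0,3)->S->(1,3) | ant1:(2,0)->N->(1,0)
  grid max=3 at (1,3)
Step 3: ant0:(1,3)->N->(0,3) | ant1:(1,0)->N->(0,0)
  grid max=2 at (1,3)
Step 4: ant0:(0,3)->S->(1,3) | ant1:(0,0)->E->(0,1)
  grid max=3 at (1,3)
Final grid:
  0 1 0 0 0
  0 0 0 3 0
  0 0 0 0 0
  0 0 0 0 0
Max pheromone 3 at (1,3)

Answer: (1,3)=3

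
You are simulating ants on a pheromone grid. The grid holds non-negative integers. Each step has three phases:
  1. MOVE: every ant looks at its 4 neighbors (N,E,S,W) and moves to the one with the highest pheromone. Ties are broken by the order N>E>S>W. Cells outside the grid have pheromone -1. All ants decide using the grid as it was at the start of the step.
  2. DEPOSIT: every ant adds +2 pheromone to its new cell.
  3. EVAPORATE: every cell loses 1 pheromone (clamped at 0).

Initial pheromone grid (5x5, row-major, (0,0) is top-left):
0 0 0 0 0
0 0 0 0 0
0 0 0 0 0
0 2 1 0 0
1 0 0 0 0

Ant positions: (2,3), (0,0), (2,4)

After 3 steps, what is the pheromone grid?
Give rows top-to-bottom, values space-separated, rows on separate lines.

After step 1: ants at (1,3),(0,1),(1,4)
  0 1 0 0 0
  0 0 0 1 1
  0 0 0 0 0
  0 1 0 0 0
  0 0 0 0 0
After step 2: ants at (1,4),(0,2),(1,3)
  0 0 1 0 0
  0 0 0 2 2
  0 0 0 0 0
  0 0 0 0 0
  0 0 0 0 0
After step 3: ants at (1,3),(0,3),(1,4)
  0 0 0 1 0
  0 0 0 3 3
  0 0 0 0 0
  0 0 0 0 0
  0 0 0 0 0

0 0 0 1 0
0 0 0 3 3
0 0 0 0 0
0 0 0 0 0
0 0 0 0 0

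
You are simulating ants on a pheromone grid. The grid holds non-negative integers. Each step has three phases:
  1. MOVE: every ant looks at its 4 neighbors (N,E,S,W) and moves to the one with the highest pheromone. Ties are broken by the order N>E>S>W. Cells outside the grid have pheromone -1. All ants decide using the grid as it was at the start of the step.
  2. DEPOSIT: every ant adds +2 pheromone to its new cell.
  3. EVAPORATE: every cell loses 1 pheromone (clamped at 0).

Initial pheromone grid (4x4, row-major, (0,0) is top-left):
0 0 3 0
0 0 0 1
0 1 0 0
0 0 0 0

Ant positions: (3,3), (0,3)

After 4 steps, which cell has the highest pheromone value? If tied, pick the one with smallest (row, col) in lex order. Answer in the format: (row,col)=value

Answer: (0,2)=5

Derivation:
Step 1: ant0:(3,3)->N->(2,3) | ant1:(0,3)->W->(0,2)
  grid max=4 at (0,2)
Step 2: ant0:(2,3)->N->(1,3) | ant1:(0,2)->E->(0,3)
  grid max=3 at (0,2)
Step 3: ant0:(1,3)->N->(0,3) | ant1:(0,3)->W->(0,2)
  grid max=4 at (0,2)
Step 4: ant0:(0,3)->W->(0,2) | ant1:(0,2)->E->(0,3)
  grid max=5 at (0,2)
Final grid:
  0 0 5 3
  0 0 0 0
  0 0 0 0
  0 0 0 0
Max pheromone 5 at (0,2)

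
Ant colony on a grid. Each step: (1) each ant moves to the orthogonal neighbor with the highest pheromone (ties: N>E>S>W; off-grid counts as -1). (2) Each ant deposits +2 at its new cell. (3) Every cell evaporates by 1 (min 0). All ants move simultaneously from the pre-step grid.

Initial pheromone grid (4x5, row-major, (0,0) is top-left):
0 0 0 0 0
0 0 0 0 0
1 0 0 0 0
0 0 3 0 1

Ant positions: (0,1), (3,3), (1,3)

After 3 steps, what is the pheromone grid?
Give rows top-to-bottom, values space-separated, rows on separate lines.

After step 1: ants at (0,2),(3,2),(0,3)
  0 0 1 1 0
  0 0 0 0 0
  0 0 0 0 0
  0 0 4 0 0
After step 2: ants at (0,3),(2,2),(0,2)
  0 0 2 2 0
  0 0 0 0 0
  0 0 1 0 0
  0 0 3 0 0
After step 3: ants at (0,2),(3,2),(0,3)
  0 0 3 3 0
  0 0 0 0 0
  0 0 0 0 0
  0 0 4 0 0

0 0 3 3 0
0 0 0 0 0
0 0 0 0 0
0 0 4 0 0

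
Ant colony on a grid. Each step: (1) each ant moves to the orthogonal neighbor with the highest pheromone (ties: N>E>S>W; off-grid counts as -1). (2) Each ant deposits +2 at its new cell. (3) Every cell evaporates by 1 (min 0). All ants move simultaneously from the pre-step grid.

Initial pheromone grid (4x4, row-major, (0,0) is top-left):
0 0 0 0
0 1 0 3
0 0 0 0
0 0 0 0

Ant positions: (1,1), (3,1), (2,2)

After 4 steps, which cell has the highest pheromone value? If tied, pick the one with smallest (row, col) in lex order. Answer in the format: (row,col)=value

Step 1: ant0:(1,1)->N->(0,1) | ant1:(3,1)->N->(2,1) | ant2:(2,2)->N->(1,2)
  grid max=2 at (1,3)
Step 2: ant0:(0,1)->E->(0,2) | ant1:(2,1)->N->(1,1) | ant2:(1,2)->E->(1,3)
  grid max=3 at (1,3)
Step 3: ant0:(0,2)->E->(0,3) | ant1:(1,1)->N->(0,1) | ant2:(1,3)->N->(0,3)
  grid max=3 at (0,3)
Step 4: ant0:(0,3)->S->(1,3) | ant1:(0,1)->E->(0,2) | ant2:(0,3)->S->(1,3)
  grid max=5 at (1,3)
Final grid:
  0 0 1 2
  0 0 0 5
  0 0 0 0
  0 0 0 0
Max pheromone 5 at (1,3)

Answer: (1,3)=5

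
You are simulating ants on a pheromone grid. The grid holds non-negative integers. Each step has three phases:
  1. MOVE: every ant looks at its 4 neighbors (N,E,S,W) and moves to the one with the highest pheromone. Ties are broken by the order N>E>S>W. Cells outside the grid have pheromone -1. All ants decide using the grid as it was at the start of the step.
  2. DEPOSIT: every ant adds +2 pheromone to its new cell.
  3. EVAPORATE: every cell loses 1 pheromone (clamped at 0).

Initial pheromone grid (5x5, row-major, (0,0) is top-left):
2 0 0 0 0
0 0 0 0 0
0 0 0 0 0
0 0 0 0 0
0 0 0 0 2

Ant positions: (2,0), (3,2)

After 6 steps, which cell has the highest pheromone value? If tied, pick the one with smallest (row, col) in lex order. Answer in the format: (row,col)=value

Answer: (0,1)=4

Derivation:
Step 1: ant0:(2,0)->N->(1,0) | ant1:(3,2)->N->(2,2)
  grid max=1 at (0,0)
Step 2: ant0:(1,0)->N->(0,0) | ant1:(2,2)->N->(1,2)
  grid max=2 at (0,0)
Step 3: ant0:(0,0)->E->(0,1) | ant1:(1,2)->N->(0,2)
  grid max=1 at (0,0)
Step 4: ant0:(0,1)->E->(0,2) | ant1:(0,2)->W->(0,1)
  grid max=2 at (0,1)
Step 5: ant0:(0,2)->W->(0,1) | ant1:(0,1)->E->(0,2)
  grid max=3 at (0,1)
Step 6: ant0:(0,1)->E->(0,2) | ant1:(0,2)->W->(0,1)
  grid max=4 at (0,1)
Final grid:
  0 4 4 0 0
  0 0 0 0 0
  0 0 0 0 0
  0 0 0 0 0
  0 0 0 0 0
Max pheromone 4 at (0,1)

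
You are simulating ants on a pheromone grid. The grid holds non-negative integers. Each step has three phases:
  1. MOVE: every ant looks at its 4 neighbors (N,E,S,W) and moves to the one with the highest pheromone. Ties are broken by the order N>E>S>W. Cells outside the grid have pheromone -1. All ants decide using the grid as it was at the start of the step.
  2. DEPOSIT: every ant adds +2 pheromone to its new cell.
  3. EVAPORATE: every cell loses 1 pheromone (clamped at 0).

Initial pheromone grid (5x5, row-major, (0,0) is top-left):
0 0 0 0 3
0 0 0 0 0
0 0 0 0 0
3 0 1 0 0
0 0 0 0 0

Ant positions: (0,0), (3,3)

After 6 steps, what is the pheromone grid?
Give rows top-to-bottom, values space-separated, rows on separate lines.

After step 1: ants at (0,1),(3,2)
  0 1 0 0 2
  0 0 0 0 0
  0 0 0 0 0
  2 0 2 0 0
  0 0 0 0 0
After step 2: ants at (0,2),(2,2)
  0 0 1 0 1
  0 0 0 0 0
  0 0 1 0 0
  1 0 1 0 0
  0 0 0 0 0
After step 3: ants at (0,3),(3,2)
  0 0 0 1 0
  0 0 0 0 0
  0 0 0 0 0
  0 0 2 0 0
  0 0 0 0 0
After step 4: ants at (0,4),(2,2)
  0 0 0 0 1
  0 0 0 0 0
  0 0 1 0 0
  0 0 1 0 0
  0 0 0 0 0
After step 5: ants at (1,4),(3,2)
  0 0 0 0 0
  0 0 0 0 1
  0 0 0 0 0
  0 0 2 0 0
  0 0 0 0 0
After step 6: ants at (0,4),(2,2)
  0 0 0 0 1
  0 0 0 0 0
  0 0 1 0 0
  0 0 1 0 0
  0 0 0 0 0

0 0 0 0 1
0 0 0 0 0
0 0 1 0 0
0 0 1 0 0
0 0 0 0 0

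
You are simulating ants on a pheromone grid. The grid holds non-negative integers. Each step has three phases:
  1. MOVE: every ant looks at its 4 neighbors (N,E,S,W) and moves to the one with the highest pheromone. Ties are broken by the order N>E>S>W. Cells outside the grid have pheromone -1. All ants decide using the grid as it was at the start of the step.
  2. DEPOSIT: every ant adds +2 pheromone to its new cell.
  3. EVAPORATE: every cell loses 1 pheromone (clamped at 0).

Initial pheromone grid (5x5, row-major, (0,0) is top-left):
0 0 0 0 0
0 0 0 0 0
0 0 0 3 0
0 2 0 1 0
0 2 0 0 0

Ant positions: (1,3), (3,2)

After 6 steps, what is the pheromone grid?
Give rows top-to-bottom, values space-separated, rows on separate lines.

After step 1: ants at (2,3),(3,1)
  0 0 0 0 0
  0 0 0 0 0
  0 0 0 4 0
  0 3 0 0 0
  0 1 0 0 0
After step 2: ants at (1,3),(4,1)
  0 0 0 0 0
  0 0 0 1 0
  0 0 0 3 0
  0 2 0 0 0
  0 2 0 0 0
After step 3: ants at (2,3),(3,1)
  0 0 0 0 0
  0 0 0 0 0
  0 0 0 4 0
  0 3 0 0 0
  0 1 0 0 0
After step 4: ants at (1,3),(4,1)
  0 0 0 0 0
  0 0 0 1 0
  0 0 0 3 0
  0 2 0 0 0
  0 2 0 0 0
After step 5: ants at (2,3),(3,1)
  0 0 0 0 0
  0 0 0 0 0
  0 0 0 4 0
  0 3 0 0 0
  0 1 0 0 0
After step 6: ants at (1,3),(4,1)
  0 0 0 0 0
  0 0 0 1 0
  0 0 0 3 0
  0 2 0 0 0
  0 2 0 0 0

0 0 0 0 0
0 0 0 1 0
0 0 0 3 0
0 2 0 0 0
0 2 0 0 0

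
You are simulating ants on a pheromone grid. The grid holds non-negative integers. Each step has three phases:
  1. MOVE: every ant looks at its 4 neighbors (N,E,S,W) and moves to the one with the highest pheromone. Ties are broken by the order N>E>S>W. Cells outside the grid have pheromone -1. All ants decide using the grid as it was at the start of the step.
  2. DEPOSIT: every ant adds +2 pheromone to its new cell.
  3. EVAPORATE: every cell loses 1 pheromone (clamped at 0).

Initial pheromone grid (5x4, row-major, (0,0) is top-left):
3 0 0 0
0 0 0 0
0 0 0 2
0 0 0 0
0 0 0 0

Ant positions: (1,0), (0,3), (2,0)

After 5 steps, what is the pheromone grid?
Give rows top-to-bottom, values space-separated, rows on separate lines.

After step 1: ants at (0,0),(1,3),(1,0)
  4 0 0 0
  1 0 0 1
  0 0 0 1
  0 0 0 0
  0 0 0 0
After step 2: ants at (1,0),(2,3),(0,0)
  5 0 0 0
  2 0 0 0
  0 0 0 2
  0 0 0 0
  0 0 0 0
After step 3: ants at (0,0),(1,3),(1,0)
  6 0 0 0
  3 0 0 1
  0 0 0 1
  0 0 0 0
  0 0 0 0
After step 4: ants at (1,0),(2,3),(0,0)
  7 0 0 0
  4 0 0 0
  0 0 0 2
  0 0 0 0
  0 0 0 0
After step 5: ants at (0,0),(1,3),(1,0)
  8 0 0 0
  5 0 0 1
  0 0 0 1
  0 0 0 0
  0 0 0 0

8 0 0 0
5 0 0 1
0 0 0 1
0 0 0 0
0 0 0 0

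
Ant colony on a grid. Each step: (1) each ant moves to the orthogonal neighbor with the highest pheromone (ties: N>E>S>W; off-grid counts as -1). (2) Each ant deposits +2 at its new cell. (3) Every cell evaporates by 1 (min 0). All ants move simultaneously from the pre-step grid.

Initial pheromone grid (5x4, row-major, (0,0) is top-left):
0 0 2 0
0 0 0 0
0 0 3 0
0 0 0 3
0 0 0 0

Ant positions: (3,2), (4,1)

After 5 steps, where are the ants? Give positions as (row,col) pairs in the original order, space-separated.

Step 1: ant0:(3,2)->N->(2,2) | ant1:(4,1)->N->(3,1)
  grid max=4 at (2,2)
Step 2: ant0:(2,2)->N->(1,2) | ant1:(3,1)->N->(2,1)
  grid max=3 at (2,2)
Step 3: ant0:(1,2)->S->(2,2) | ant1:(2,1)->E->(2,2)
  grid max=6 at (2,2)
Step 4: ant0:(2,2)->N->(1,2) | ant1:(2,2)->N->(1,2)
  grid max=5 at (2,2)
Step 5: ant0:(1,2)->S->(2,2) | ant1:(1,2)->S->(2,2)
  grid max=8 at (2,2)

(2,2) (2,2)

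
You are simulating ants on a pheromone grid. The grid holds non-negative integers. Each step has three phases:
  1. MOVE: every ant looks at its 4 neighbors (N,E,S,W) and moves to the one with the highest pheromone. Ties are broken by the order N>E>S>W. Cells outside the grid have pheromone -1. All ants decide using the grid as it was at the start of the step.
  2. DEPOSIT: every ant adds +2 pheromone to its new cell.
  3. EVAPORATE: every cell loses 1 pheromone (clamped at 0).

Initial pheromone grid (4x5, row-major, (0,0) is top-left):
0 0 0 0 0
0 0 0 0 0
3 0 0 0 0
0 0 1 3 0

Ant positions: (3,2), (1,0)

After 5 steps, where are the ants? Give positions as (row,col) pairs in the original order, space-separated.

Step 1: ant0:(3,2)->E->(3,3) | ant1:(1,0)->S->(2,0)
  grid max=4 at (2,0)
Step 2: ant0:(3,3)->N->(2,3) | ant1:(2,0)->N->(1,0)
  grid max=3 at (2,0)
Step 3: ant0:(2,3)->S->(3,3) | ant1:(1,0)->S->(2,0)
  grid max=4 at (2,0)
Step 4: ant0:(3,3)->N->(2,3) | ant1:(2,0)->N->(1,0)
  grid max=3 at (2,0)
Step 5: ant0:(2,3)->S->(3,3) | ant1:(1,0)->S->(2,0)
  grid max=4 at (2,0)

(3,3) (2,0)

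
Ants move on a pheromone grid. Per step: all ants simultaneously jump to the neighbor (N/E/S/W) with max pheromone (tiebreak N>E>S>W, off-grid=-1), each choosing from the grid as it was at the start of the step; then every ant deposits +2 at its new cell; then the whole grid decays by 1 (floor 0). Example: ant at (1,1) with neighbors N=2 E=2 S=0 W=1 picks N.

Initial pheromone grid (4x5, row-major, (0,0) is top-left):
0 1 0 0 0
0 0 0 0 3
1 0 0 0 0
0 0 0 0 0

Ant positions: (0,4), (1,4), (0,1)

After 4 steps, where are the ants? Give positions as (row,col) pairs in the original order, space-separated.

Step 1: ant0:(0,4)->S->(1,4) | ant1:(1,4)->N->(0,4) | ant2:(0,1)->E->(0,2)
  grid max=4 at (1,4)
Step 2: ant0:(1,4)->N->(0,4) | ant1:(0,4)->S->(1,4) | ant2:(0,2)->E->(0,3)
  grid max=5 at (1,4)
Step 3: ant0:(0,4)->S->(1,4) | ant1:(1,4)->N->(0,4) | ant2:(0,3)->E->(0,4)
  grid max=6 at (1,4)
Step 4: ant0:(1,4)->N->(0,4) | ant1:(0,4)->S->(1,4) | ant2:(0,4)->S->(1,4)
  grid max=9 at (1,4)

(0,4) (1,4) (1,4)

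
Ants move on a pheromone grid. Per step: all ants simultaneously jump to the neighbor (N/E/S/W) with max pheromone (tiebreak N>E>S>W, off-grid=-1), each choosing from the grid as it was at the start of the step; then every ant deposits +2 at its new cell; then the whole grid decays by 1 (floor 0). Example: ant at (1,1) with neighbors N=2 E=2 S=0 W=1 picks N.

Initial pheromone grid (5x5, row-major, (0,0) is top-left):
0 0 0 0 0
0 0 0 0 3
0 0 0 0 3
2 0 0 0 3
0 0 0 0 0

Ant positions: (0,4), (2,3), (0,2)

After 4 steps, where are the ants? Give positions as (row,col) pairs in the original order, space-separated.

Step 1: ant0:(0,4)->S->(1,4) | ant1:(2,3)->E->(2,4) | ant2:(0,2)->E->(0,3)
  grid max=4 at (1,4)
Step 2: ant0:(1,4)->S->(2,4) | ant1:(2,4)->N->(1,4) | ant2:(0,3)->E->(0,4)
  grid max=5 at (1,4)
Step 3: ant0:(2,4)->N->(1,4) | ant1:(1,4)->S->(2,4) | ant2:(0,4)->S->(1,4)
  grid max=8 at (1,4)
Step 4: ant0:(1,4)->S->(2,4) | ant1:(2,4)->N->(1,4) | ant2:(1,4)->S->(2,4)
  grid max=9 at (1,4)

(2,4) (1,4) (2,4)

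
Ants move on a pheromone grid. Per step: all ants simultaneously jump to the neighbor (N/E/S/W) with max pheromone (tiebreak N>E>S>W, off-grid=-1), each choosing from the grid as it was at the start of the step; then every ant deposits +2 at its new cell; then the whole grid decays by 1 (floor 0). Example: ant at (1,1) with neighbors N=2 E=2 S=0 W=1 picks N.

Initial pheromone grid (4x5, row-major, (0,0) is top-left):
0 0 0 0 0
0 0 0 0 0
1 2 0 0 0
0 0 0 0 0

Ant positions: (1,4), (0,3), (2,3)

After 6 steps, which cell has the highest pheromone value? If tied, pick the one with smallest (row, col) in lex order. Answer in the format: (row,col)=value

Step 1: ant0:(1,4)->N->(0,4) | ant1:(0,3)->E->(0,4) | ant2:(2,3)->N->(1,3)
  grid max=3 at (0,4)
Step 2: ant0:(0,4)->S->(1,4) | ant1:(0,4)->S->(1,4) | ant2:(1,3)->N->(0,3)
  grid max=3 at (1,4)
Step 3: ant0:(1,4)->N->(0,4) | ant1:(1,4)->N->(0,4) | ant2:(0,3)->E->(0,4)
  grid max=7 at (0,4)
Step 4: ant0:(0,4)->S->(1,4) | ant1:(0,4)->S->(1,4) | ant2:(0,4)->S->(1,4)
  grid max=7 at (1,4)
Step 5: ant0:(1,4)->N->(0,4) | ant1:(1,4)->N->(0,4) | ant2:(1,4)->N->(0,4)
  grid max=11 at (0,4)
Step 6: ant0:(0,4)->S->(1,4) | ant1:(0,4)->S->(1,4) | ant2:(0,4)->S->(1,4)
  grid max=11 at (1,4)
Final grid:
  0 0 0 0 10
  0 0 0 0 11
  0 0 0 0 0
  0 0 0 0 0
Max pheromone 11 at (1,4)

Answer: (1,4)=11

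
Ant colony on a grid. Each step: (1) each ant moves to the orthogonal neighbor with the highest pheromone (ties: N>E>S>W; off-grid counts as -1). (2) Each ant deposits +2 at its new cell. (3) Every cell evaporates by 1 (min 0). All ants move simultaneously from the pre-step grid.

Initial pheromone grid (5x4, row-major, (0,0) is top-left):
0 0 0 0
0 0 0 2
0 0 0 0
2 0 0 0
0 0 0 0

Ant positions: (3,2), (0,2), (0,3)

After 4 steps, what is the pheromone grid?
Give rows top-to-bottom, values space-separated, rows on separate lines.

After step 1: ants at (2,2),(0,3),(1,3)
  0 0 0 1
  0 0 0 3
  0 0 1 0
  1 0 0 0
  0 0 0 0
After step 2: ants at (1,2),(1,3),(0,3)
  0 0 0 2
  0 0 1 4
  0 0 0 0
  0 0 0 0
  0 0 0 0
After step 3: ants at (1,3),(0,3),(1,3)
  0 0 0 3
  0 0 0 7
  0 0 0 0
  0 0 0 0
  0 0 0 0
After step 4: ants at (0,3),(1,3),(0,3)
  0 0 0 6
  0 0 0 8
  0 0 0 0
  0 0 0 0
  0 0 0 0

0 0 0 6
0 0 0 8
0 0 0 0
0 0 0 0
0 0 0 0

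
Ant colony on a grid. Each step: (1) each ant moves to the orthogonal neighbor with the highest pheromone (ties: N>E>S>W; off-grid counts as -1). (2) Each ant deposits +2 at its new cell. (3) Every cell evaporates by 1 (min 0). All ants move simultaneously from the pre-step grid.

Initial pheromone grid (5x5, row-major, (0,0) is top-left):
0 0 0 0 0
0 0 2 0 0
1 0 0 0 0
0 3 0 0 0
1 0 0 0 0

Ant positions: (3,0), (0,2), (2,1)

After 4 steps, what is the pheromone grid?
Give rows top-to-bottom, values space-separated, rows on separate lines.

After step 1: ants at (3,1),(1,2),(3,1)
  0 0 0 0 0
  0 0 3 0 0
  0 0 0 0 0
  0 6 0 0 0
  0 0 0 0 0
After step 2: ants at (2,1),(0,2),(2,1)
  0 0 1 0 0
  0 0 2 0 0
  0 3 0 0 0
  0 5 0 0 0
  0 0 0 0 0
After step 3: ants at (3,1),(1,2),(3,1)
  0 0 0 0 0
  0 0 3 0 0
  0 2 0 0 0
  0 8 0 0 0
  0 0 0 0 0
After step 4: ants at (2,1),(0,2),(2,1)
  0 0 1 0 0
  0 0 2 0 0
  0 5 0 0 0
  0 7 0 0 0
  0 0 0 0 0

0 0 1 0 0
0 0 2 0 0
0 5 0 0 0
0 7 0 0 0
0 0 0 0 0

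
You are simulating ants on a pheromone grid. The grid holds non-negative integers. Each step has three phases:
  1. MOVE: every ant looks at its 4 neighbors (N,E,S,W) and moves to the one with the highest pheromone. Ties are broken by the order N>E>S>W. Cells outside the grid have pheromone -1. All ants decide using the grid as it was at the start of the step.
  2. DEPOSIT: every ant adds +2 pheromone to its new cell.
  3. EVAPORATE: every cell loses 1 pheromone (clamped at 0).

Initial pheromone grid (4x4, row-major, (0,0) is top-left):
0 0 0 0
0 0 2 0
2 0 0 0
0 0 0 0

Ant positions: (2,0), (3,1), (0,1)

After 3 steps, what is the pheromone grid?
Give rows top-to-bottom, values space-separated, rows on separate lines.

After step 1: ants at (1,0),(2,1),(0,2)
  0 0 1 0
  1 0 1 0
  1 1 0 0
  0 0 0 0
After step 2: ants at (2,0),(2,0),(1,2)
  0 0 0 0
  0 0 2 0
  4 0 0 0
  0 0 0 0
After step 3: ants at (1,0),(1,0),(0,2)
  0 0 1 0
  3 0 1 0
  3 0 0 0
  0 0 0 0

0 0 1 0
3 0 1 0
3 0 0 0
0 0 0 0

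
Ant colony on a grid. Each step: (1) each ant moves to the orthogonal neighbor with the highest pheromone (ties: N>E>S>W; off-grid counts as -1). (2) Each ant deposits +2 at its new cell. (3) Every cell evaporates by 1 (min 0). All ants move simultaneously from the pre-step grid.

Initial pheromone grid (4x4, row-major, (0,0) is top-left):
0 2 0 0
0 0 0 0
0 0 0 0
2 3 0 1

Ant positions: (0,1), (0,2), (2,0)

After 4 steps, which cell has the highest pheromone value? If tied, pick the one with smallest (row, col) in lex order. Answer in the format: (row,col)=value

Step 1: ant0:(0,1)->E->(0,2) | ant1:(0,2)->W->(0,1) | ant2:(2,0)->S->(3,0)
  grid max=3 at (0,1)
Step 2: ant0:(0,2)->W->(0,1) | ant1:(0,1)->E->(0,2) | ant2:(3,0)->E->(3,1)
  grid max=4 at (0,1)
Step 3: ant0:(0,1)->E->(0,2) | ant1:(0,2)->W->(0,1) | ant2:(3,1)->W->(3,0)
  grid max=5 at (0,1)
Step 4: ant0:(0,2)->W->(0,1) | ant1:(0,1)->E->(0,2) | ant2:(3,0)->E->(3,1)
  grid max=6 at (0,1)
Final grid:
  0 6 4 0
  0 0 0 0
  0 0 0 0
  2 3 0 0
Max pheromone 6 at (0,1)

Answer: (0,1)=6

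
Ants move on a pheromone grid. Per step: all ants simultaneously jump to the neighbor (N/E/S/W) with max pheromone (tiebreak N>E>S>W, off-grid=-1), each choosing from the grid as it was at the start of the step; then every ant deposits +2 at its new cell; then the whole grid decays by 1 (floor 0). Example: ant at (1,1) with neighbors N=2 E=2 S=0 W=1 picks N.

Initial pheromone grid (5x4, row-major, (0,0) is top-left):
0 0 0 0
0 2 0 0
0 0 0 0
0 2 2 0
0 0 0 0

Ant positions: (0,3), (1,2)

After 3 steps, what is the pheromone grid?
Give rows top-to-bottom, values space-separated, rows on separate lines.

After step 1: ants at (1,3),(1,1)
  0 0 0 0
  0 3 0 1
  0 0 0 0
  0 1 1 0
  0 0 0 0
After step 2: ants at (0,3),(0,1)
  0 1 0 1
  0 2 0 0
  0 0 0 0
  0 0 0 0
  0 0 0 0
After step 3: ants at (1,3),(1,1)
  0 0 0 0
  0 3 0 1
  0 0 0 0
  0 0 0 0
  0 0 0 0

0 0 0 0
0 3 0 1
0 0 0 0
0 0 0 0
0 0 0 0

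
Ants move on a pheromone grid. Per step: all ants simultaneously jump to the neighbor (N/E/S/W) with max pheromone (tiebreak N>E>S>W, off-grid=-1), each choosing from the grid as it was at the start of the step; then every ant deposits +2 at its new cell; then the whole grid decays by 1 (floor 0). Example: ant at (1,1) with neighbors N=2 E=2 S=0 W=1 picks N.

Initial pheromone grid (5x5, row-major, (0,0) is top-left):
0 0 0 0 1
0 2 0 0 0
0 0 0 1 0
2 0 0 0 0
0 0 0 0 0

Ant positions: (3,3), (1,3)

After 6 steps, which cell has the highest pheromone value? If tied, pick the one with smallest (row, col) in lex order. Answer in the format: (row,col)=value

Step 1: ant0:(3,3)->N->(2,3) | ant1:(1,3)->S->(2,3)
  grid max=4 at (2,3)
Step 2: ant0:(2,3)->N->(1,3) | ant1:(2,3)->N->(1,3)
  grid max=3 at (1,3)
Step 3: ant0:(1,3)->S->(2,3) | ant1:(1,3)->S->(2,3)
  grid max=6 at (2,3)
Step 4: ant0:(2,3)->N->(1,3) | ant1:(2,3)->N->(1,3)
  grid max=5 at (1,3)
Step 5: ant0:(1,3)->S->(2,3) | ant1:(1,3)->S->(2,3)
  grid max=8 at (2,3)
Step 6: ant0:(2,3)->N->(1,3) | ant1:(2,3)->N->(1,3)
  grid max=7 at (1,3)
Final grid:
  0 0 0 0 0
  0 0 0 7 0
  0 0 0 7 0
  0 0 0 0 0
  0 0 0 0 0
Max pheromone 7 at (1,3)

Answer: (1,3)=7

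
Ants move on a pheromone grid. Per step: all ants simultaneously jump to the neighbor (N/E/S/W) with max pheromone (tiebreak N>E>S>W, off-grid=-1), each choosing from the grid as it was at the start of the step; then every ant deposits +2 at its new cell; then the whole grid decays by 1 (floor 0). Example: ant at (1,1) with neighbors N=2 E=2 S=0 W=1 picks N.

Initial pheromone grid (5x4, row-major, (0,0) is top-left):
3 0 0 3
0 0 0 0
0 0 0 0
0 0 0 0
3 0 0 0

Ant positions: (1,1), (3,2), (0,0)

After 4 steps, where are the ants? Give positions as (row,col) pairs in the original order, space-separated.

Step 1: ant0:(1,1)->N->(0,1) | ant1:(3,2)->N->(2,2) | ant2:(0,0)->E->(0,1)
  grid max=3 at (0,1)
Step 2: ant0:(0,1)->W->(0,0) | ant1:(2,2)->N->(1,2) | ant2:(0,1)->W->(0,0)
  grid max=5 at (0,0)
Step 3: ant0:(0,0)->E->(0,1) | ant1:(1,2)->N->(0,2) | ant2:(0,0)->E->(0,1)
  grid max=5 at (0,1)
Step 4: ant0:(0,1)->W->(0,0) | ant1:(0,2)->W->(0,1) | ant2:(0,1)->W->(0,0)
  grid max=7 at (0,0)

(0,0) (0,1) (0,0)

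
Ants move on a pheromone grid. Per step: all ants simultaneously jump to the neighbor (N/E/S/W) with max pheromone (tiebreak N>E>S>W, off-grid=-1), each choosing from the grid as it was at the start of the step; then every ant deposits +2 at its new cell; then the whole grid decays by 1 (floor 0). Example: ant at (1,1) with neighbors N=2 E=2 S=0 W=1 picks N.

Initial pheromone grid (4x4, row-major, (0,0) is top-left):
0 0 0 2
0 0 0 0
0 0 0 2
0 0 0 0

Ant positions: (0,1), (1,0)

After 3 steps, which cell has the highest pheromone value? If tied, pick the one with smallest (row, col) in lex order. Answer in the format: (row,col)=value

Answer: (0,2)=1

Derivation:
Step 1: ant0:(0,1)->E->(0,2) | ant1:(1,0)->N->(0,0)
  grid max=1 at (0,0)
Step 2: ant0:(0,2)->E->(0,3) | ant1:(0,0)->E->(0,1)
  grid max=2 at (0,3)
Step 3: ant0:(0,3)->S->(1,3) | ant1:(0,1)->E->(0,2)
  grid max=1 at (0,2)
Final grid:
  0 0 1 1
  0 0 0 1
  0 0 0 0
  0 0 0 0
Max pheromone 1 at (0,2)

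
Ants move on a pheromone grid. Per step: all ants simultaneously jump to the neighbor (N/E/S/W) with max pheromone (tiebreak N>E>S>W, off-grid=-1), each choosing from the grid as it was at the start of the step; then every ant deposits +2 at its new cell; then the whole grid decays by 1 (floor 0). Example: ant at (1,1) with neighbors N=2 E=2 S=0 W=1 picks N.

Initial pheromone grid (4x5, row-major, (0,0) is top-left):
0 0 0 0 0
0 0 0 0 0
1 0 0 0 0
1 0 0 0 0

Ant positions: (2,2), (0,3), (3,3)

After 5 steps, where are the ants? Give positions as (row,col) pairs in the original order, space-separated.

Step 1: ant0:(2,2)->N->(1,2) | ant1:(0,3)->E->(0,4) | ant2:(3,3)->N->(2,3)
  grid max=1 at (0,4)
Step 2: ant0:(1,2)->N->(0,2) | ant1:(0,4)->S->(1,4) | ant2:(2,3)->N->(1,3)
  grid max=1 at (0,2)
Step 3: ant0:(0,2)->E->(0,3) | ant1:(1,4)->W->(1,3) | ant2:(1,3)->E->(1,4)
  grid max=2 at (1,3)
Step 4: ant0:(0,3)->S->(1,3) | ant1:(1,3)->E->(1,4) | ant2:(1,4)->W->(1,3)
  grid max=5 at (1,3)
Step 5: ant0:(1,3)->E->(1,4) | ant1:(1,4)->W->(1,3) | ant2:(1,3)->E->(1,4)
  grid max=6 at (1,3)

(1,4) (1,3) (1,4)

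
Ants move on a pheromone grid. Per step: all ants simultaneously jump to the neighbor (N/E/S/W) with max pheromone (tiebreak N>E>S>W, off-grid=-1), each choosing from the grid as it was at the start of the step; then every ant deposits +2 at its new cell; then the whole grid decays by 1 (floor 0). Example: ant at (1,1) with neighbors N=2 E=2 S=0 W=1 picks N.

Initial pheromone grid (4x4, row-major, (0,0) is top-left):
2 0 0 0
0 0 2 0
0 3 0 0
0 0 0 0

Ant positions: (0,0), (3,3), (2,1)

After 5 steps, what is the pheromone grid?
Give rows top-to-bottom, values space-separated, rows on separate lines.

After step 1: ants at (0,1),(2,3),(1,1)
  1 1 0 0
  0 1 1 0
  0 2 0 1
  0 0 0 0
After step 2: ants at (1,1),(1,3),(2,1)
  0 0 0 0
  0 2 0 1
  0 3 0 0
  0 0 0 0
After step 3: ants at (2,1),(0,3),(1,1)
  0 0 0 1
  0 3 0 0
  0 4 0 0
  0 0 0 0
After step 4: ants at (1,1),(1,3),(2,1)
  0 0 0 0
  0 4 0 1
  0 5 0 0
  0 0 0 0
After step 5: ants at (2,1),(0,3),(1,1)
  0 0 0 1
  0 5 0 0
  0 6 0 0
  0 0 0 0

0 0 0 1
0 5 0 0
0 6 0 0
0 0 0 0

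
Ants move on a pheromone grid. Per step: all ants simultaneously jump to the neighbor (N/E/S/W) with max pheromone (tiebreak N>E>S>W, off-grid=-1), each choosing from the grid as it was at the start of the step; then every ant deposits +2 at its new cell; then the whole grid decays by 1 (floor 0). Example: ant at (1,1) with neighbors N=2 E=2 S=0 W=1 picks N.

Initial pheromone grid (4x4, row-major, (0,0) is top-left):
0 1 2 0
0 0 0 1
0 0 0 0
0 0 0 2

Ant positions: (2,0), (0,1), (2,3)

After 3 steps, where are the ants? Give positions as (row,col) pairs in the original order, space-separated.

Step 1: ant0:(2,0)->N->(1,0) | ant1:(0,1)->E->(0,2) | ant2:(2,3)->S->(3,3)
  grid max=3 at (0,2)
Step 2: ant0:(1,0)->N->(0,0) | ant1:(0,2)->E->(0,3) | ant2:(3,3)->N->(2,3)
  grid max=2 at (0,2)
Step 3: ant0:(0,0)->E->(0,1) | ant1:(0,3)->W->(0,2) | ant2:(2,3)->S->(3,3)
  grid max=3 at (0,2)

(0,1) (0,2) (3,3)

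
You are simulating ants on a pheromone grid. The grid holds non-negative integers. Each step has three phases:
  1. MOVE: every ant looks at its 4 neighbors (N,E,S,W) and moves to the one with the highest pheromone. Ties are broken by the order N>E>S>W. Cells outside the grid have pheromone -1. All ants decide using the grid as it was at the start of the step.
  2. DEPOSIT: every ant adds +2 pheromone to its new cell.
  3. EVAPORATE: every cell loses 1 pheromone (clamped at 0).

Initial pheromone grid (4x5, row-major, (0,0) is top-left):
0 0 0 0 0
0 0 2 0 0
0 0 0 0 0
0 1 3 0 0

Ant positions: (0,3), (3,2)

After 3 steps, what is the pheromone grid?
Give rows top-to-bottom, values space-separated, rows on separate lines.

After step 1: ants at (0,4),(3,1)
  0 0 0 0 1
  0 0 1 0 0
  0 0 0 0 0
  0 2 2 0 0
After step 2: ants at (1,4),(3,2)
  0 0 0 0 0
  0 0 0 0 1
  0 0 0 0 0
  0 1 3 0 0
After step 3: ants at (0,4),(3,1)
  0 0 0 0 1
  0 0 0 0 0
  0 0 0 0 0
  0 2 2 0 0

0 0 0 0 1
0 0 0 0 0
0 0 0 0 0
0 2 2 0 0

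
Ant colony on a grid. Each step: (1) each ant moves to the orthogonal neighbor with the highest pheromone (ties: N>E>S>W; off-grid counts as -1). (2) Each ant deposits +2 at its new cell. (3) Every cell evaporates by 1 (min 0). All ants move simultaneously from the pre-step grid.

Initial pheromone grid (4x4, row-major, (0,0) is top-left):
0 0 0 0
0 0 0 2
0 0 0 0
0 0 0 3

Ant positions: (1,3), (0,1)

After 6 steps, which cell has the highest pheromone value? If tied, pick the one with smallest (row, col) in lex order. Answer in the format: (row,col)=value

Step 1: ant0:(1,3)->N->(0,3) | ant1:(0,1)->E->(0,2)
  grid max=2 at (3,3)
Step 2: ant0:(0,3)->S->(1,3) | ant1:(0,2)->E->(0,3)
  grid max=2 at (0,3)
Step 3: ant0:(1,3)->N->(0,3) | ant1:(0,3)->S->(1,3)
  grid max=3 at (0,3)
Step 4: ant0:(0,3)->S->(1,3) | ant1:(1,3)->N->(0,3)
  grid max=4 at (0,3)
Step 5: ant0:(1,3)->N->(0,3) | ant1:(0,3)->S->(1,3)
  grid max=5 at (0,3)
Step 6: ant0:(0,3)->S->(1,3) | ant1:(1,3)->N->(0,3)
  grid max=6 at (0,3)
Final grid:
  0 0 0 6
  0 0 0 6
  0 0 0 0
  0 0 0 0
Max pheromone 6 at (0,3)

Answer: (0,3)=6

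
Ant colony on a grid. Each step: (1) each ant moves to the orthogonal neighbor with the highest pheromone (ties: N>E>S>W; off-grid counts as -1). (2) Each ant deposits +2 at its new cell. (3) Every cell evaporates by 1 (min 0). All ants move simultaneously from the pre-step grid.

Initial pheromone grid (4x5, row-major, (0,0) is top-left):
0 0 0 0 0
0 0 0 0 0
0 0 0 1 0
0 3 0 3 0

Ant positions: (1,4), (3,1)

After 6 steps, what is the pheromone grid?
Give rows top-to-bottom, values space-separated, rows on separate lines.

After step 1: ants at (0,4),(2,1)
  0 0 0 0 1
  0 0 0 0 0
  0 1 0 0 0
  0 2 0 2 0
After step 2: ants at (1,4),(3,1)
  0 0 0 0 0
  0 0 0 0 1
  0 0 0 0 0
  0 3 0 1 0
After step 3: ants at (0,4),(2,1)
  0 0 0 0 1
  0 0 0 0 0
  0 1 0 0 0
  0 2 0 0 0
After step 4: ants at (1,4),(3,1)
  0 0 0 0 0
  0 0 0 0 1
  0 0 0 0 0
  0 3 0 0 0
After step 5: ants at (0,4),(2,1)
  0 0 0 0 1
  0 0 0 0 0
  0 1 0 0 0
  0 2 0 0 0
After step 6: ants at (1,4),(3,1)
  0 0 0 0 0
  0 0 0 0 1
  0 0 0 0 0
  0 3 0 0 0

0 0 0 0 0
0 0 0 0 1
0 0 0 0 0
0 3 0 0 0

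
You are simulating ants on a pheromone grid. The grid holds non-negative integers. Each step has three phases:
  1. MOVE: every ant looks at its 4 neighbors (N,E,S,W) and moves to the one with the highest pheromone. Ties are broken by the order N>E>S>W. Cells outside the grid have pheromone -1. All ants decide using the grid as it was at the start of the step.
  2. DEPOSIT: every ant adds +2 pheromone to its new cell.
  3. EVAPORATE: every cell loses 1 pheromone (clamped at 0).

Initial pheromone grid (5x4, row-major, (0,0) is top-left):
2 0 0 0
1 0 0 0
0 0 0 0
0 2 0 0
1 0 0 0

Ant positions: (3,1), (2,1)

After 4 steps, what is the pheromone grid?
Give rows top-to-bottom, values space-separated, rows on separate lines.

After step 1: ants at (2,1),(3,1)
  1 0 0 0
  0 0 0 0
  0 1 0 0
  0 3 0 0
  0 0 0 0
After step 2: ants at (3,1),(2,1)
  0 0 0 0
  0 0 0 0
  0 2 0 0
  0 4 0 0
  0 0 0 0
After step 3: ants at (2,1),(3,1)
  0 0 0 0
  0 0 0 0
  0 3 0 0
  0 5 0 0
  0 0 0 0
After step 4: ants at (3,1),(2,1)
  0 0 0 0
  0 0 0 0
  0 4 0 0
  0 6 0 0
  0 0 0 0

0 0 0 0
0 0 0 0
0 4 0 0
0 6 0 0
0 0 0 0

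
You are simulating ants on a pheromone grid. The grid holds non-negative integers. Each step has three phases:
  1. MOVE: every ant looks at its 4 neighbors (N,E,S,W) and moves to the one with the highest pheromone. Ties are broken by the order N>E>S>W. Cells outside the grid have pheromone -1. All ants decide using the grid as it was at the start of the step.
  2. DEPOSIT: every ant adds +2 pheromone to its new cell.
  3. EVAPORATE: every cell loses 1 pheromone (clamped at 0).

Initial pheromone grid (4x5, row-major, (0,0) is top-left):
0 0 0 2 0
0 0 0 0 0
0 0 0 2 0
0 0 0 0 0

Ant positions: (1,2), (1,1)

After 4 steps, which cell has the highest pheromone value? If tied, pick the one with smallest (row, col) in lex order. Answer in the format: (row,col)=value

Answer: (0,2)=4

Derivation:
Step 1: ant0:(1,2)->N->(0,2) | ant1:(1,1)->N->(0,1)
  grid max=1 at (0,1)
Step 2: ant0:(0,2)->E->(0,3) | ant1:(0,1)->E->(0,2)
  grid max=2 at (0,2)
Step 3: ant0:(0,3)->W->(0,2) | ant1:(0,2)->E->(0,3)
  grid max=3 at (0,2)
Step 4: ant0:(0,2)->E->(0,3) | ant1:(0,3)->W->(0,2)
  grid max=4 at (0,2)
Final grid:
  0 0 4 4 0
  0 0 0 0 0
  0 0 0 0 0
  0 0 0 0 0
Max pheromone 4 at (0,2)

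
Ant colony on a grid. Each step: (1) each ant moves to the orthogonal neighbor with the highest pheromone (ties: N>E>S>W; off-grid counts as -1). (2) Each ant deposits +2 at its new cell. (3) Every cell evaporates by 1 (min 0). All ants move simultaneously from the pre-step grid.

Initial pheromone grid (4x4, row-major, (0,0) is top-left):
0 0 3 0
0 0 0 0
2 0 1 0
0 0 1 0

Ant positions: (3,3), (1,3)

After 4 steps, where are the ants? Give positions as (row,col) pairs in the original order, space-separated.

Step 1: ant0:(3,3)->W->(3,2) | ant1:(1,3)->N->(0,3)
  grid max=2 at (0,2)
Step 2: ant0:(3,2)->N->(2,2) | ant1:(0,3)->W->(0,2)
  grid max=3 at (0,2)
Step 3: ant0:(2,2)->S->(3,2) | ant1:(0,2)->E->(0,3)
  grid max=2 at (0,2)
Step 4: ant0:(3,2)->N->(2,2) | ant1:(0,3)->W->(0,2)
  grid max=3 at (0,2)

(2,2) (0,2)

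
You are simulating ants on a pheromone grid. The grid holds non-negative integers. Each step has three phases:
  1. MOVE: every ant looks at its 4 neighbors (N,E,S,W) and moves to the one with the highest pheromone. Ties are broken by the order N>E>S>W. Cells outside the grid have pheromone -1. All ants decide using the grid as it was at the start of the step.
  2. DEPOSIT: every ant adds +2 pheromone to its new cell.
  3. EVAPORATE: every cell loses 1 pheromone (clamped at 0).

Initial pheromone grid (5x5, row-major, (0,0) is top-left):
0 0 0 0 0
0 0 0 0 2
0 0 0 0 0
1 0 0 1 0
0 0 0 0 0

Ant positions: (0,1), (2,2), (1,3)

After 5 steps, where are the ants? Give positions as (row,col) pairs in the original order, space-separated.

Step 1: ant0:(0,1)->E->(0,2) | ant1:(2,2)->N->(1,2) | ant2:(1,3)->E->(1,4)
  grid max=3 at (1,4)
Step 2: ant0:(0,2)->S->(1,2) | ant1:(1,2)->N->(0,2) | ant2:(1,4)->N->(0,4)
  grid max=2 at (0,2)
Step 3: ant0:(1,2)->N->(0,2) | ant1:(0,2)->S->(1,2) | ant2:(0,4)->S->(1,4)
  grid max=3 at (0,2)
Step 4: ant0:(0,2)->S->(1,2) | ant1:(1,2)->N->(0,2) | ant2:(1,4)->N->(0,4)
  grid max=4 at (0,2)
Step 5: ant0:(1,2)->N->(0,2) | ant1:(0,2)->S->(1,2) | ant2:(0,4)->S->(1,4)
  grid max=5 at (0,2)

(0,2) (1,2) (1,4)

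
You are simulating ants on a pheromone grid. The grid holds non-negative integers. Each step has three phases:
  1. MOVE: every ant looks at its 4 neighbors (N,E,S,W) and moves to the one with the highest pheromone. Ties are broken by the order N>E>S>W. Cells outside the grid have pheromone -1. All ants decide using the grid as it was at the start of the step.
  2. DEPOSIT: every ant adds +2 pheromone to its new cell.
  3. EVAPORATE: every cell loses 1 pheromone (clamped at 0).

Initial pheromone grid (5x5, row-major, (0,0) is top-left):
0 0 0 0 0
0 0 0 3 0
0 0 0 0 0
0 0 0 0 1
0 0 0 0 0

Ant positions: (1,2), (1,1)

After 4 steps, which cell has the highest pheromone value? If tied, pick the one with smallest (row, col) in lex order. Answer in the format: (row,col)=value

Step 1: ant0:(1,2)->E->(1,3) | ant1:(1,1)->N->(0,1)
  grid max=4 at (1,3)
Step 2: ant0:(1,3)->N->(0,3) | ant1:(0,1)->E->(0,2)
  grid max=3 at (1,3)
Step 3: ant0:(0,3)->S->(1,3) | ant1:(0,2)->E->(0,3)
  grid max=4 at (1,3)
Step 4: ant0:(1,3)->N->(0,3) | ant1:(0,3)->S->(1,3)
  grid max=5 at (1,3)
Final grid:
  0 0 0 3 0
  0 0 0 5 0
  0 0 0 0 0
  0 0 0 0 0
  0 0 0 0 0
Max pheromone 5 at (1,3)

Answer: (1,3)=5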